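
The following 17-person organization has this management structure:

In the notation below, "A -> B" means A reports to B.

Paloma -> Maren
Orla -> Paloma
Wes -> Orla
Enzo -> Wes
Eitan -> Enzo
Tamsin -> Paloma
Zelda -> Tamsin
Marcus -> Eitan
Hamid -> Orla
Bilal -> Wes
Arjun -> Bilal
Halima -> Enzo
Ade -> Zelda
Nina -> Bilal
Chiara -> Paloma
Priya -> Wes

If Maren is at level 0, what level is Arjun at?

Chain from Arjun up to Maren: Arjun → Bilal → Wes → Orla → Paloma → Maren. That is 5 steps up, so Arjun is 5 levels below Maren.

5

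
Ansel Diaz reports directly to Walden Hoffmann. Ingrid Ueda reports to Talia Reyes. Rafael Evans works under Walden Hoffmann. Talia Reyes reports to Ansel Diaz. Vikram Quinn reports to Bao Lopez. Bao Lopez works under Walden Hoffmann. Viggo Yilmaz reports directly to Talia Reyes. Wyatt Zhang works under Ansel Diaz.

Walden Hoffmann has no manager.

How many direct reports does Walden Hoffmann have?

3

Walden Hoffmann directly manages Ansel Diaz, Bao Lopez, Rafael Evans. That is 3 direct reports.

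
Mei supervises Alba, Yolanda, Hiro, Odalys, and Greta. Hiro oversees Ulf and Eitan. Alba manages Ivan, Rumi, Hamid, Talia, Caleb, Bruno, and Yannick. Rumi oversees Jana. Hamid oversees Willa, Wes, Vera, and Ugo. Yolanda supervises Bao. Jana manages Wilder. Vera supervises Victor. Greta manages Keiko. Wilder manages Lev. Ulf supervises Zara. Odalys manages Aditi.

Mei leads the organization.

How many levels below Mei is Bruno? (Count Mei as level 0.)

2

Chain from Bruno up to Mei: Bruno → Alba → Mei. That is 2 steps up, so Bruno is 2 levels below Mei.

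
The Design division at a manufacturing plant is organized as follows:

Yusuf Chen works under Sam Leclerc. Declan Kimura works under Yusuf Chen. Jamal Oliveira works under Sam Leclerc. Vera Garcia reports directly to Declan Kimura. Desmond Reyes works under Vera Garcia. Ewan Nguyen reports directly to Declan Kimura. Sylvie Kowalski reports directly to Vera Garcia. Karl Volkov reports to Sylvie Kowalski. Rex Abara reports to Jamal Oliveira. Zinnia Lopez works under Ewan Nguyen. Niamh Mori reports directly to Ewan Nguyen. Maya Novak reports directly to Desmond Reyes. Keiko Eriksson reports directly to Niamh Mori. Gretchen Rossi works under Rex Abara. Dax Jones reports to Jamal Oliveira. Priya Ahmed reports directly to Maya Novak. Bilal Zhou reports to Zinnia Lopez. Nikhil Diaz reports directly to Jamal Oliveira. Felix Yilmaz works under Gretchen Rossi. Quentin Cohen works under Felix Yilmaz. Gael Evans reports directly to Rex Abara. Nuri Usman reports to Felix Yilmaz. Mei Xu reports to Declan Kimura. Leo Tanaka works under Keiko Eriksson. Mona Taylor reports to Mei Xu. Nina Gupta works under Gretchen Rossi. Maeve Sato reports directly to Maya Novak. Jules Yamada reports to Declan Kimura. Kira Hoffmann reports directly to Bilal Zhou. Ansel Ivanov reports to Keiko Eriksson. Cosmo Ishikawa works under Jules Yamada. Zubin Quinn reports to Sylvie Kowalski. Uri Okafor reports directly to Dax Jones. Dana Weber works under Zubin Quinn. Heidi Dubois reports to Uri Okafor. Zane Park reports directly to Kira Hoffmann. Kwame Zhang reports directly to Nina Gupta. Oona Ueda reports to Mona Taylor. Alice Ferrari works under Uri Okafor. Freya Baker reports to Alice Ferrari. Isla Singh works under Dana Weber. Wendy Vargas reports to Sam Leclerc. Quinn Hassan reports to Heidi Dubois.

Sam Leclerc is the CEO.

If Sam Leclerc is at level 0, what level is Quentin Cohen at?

Chain from Quentin Cohen up to Sam Leclerc: Quentin Cohen → Felix Yilmaz → Gretchen Rossi → Rex Abara → Jamal Oliveira → Sam Leclerc. That is 5 steps up, so Quentin Cohen is 5 levels below Sam Leclerc.

5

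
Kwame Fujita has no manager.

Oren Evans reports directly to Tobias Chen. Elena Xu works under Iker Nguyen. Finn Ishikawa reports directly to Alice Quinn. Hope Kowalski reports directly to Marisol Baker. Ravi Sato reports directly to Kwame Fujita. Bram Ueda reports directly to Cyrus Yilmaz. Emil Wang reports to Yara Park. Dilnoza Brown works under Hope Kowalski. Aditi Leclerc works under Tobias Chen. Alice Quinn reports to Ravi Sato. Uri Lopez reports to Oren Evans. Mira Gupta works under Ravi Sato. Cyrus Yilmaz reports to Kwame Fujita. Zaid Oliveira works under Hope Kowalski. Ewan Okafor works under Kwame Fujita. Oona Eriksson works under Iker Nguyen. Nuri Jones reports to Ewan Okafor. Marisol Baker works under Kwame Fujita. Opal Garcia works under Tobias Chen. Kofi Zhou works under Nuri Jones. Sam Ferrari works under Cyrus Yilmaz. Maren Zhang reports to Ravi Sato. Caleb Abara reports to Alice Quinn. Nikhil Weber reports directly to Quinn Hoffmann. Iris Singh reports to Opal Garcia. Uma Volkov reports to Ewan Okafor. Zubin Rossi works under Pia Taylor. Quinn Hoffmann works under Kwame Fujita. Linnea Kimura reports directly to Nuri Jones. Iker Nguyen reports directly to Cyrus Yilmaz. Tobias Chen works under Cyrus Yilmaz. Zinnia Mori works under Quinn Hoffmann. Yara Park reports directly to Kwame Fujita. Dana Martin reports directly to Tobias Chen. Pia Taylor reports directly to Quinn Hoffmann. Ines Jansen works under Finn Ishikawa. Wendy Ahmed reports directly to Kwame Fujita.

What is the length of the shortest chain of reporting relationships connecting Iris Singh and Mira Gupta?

Iris Singh is 4 levels below Kwame Fujita, and Mira Gupta is 2 levels below Kwame Fujita (their lowest common manager). The shortest path runs up from Iris Singh to Kwame Fujita and back down to Mira Gupta: 4 + 2 = 6 links.

6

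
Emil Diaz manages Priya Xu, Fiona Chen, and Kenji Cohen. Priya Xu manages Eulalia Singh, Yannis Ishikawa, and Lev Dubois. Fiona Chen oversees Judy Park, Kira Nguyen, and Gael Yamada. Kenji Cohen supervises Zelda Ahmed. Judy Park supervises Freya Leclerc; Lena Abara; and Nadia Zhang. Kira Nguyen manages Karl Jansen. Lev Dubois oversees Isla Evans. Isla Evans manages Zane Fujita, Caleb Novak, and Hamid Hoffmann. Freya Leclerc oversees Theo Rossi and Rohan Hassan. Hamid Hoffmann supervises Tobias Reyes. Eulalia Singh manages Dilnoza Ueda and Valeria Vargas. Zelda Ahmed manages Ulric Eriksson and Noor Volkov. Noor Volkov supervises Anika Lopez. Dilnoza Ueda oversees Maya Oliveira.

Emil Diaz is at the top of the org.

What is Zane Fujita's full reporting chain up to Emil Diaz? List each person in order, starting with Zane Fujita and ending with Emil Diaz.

Zane Fujita -> Isla Evans -> Lev Dubois -> Priya Xu -> Emil Diaz

Zane Fujita reports to Isla Evans. Isla Evans reports to Lev Dubois. Lev Dubois reports to Priya Xu. Priya Xu reports to Emil Diaz. Emil Diaz is at the top.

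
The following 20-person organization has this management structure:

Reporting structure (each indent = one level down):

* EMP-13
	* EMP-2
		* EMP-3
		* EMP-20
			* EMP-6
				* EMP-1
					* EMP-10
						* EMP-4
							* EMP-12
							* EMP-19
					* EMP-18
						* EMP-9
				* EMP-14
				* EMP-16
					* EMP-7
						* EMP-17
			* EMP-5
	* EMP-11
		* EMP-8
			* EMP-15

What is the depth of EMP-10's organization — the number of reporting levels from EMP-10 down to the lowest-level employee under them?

The longest chain under EMP-10 runs EMP-10 → EMP-4 → EMP-19, which is 2 levels below EMP-10.

2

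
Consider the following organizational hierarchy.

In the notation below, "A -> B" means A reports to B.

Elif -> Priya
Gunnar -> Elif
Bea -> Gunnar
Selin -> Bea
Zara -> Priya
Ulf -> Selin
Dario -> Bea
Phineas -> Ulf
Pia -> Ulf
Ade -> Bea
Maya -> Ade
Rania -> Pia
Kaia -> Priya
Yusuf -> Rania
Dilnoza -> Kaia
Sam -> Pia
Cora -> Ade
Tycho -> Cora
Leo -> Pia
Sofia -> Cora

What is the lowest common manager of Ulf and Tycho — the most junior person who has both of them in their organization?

Ulf's chain of managers is Selin, Bea, Gunnar, Elif, Priya. Tycho's chain of managers is Cora, Ade, Bea, Gunnar, Elif, Priya. The first manager that appears in both chains is Bea.

Bea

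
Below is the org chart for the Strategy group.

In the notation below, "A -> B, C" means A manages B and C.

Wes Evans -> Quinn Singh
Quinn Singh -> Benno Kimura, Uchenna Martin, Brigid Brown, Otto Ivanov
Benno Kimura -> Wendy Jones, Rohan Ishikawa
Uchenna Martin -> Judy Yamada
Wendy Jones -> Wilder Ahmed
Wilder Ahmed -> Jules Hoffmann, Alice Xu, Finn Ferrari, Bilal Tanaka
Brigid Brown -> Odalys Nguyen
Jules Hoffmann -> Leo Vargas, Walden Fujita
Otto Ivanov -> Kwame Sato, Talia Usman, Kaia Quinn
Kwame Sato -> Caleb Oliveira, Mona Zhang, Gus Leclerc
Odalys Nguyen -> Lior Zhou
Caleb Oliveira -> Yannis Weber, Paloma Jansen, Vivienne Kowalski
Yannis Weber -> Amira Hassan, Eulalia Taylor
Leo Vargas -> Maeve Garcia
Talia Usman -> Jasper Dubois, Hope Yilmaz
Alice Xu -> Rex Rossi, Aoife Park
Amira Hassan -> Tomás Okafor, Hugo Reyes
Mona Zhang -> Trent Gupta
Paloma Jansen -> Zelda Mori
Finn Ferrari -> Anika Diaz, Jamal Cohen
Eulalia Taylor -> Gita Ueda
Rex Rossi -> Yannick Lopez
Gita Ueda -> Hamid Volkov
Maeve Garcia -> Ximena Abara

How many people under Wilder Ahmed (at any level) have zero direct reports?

The people in Wilder Ahmed's organization with no one reporting to them are Bilal Tanaka, Jamal Cohen, Anika Diaz, Aoife Park, Yannick Lopez, Walden Fujita, Ximena Abara. That is 7.

7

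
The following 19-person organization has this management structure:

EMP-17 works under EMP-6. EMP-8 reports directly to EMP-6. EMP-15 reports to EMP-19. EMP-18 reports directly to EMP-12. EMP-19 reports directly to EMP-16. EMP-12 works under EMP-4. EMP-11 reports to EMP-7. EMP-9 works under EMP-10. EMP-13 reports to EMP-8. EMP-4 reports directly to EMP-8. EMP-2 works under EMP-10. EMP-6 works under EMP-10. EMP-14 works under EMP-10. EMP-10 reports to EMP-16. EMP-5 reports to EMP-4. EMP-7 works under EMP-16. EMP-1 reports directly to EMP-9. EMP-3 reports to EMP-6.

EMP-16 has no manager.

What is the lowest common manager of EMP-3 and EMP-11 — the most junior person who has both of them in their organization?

EMP-3's chain of managers is EMP-6, EMP-10, EMP-16. EMP-11's chain of managers is EMP-7, EMP-16. The first manager that appears in both chains is EMP-16.

EMP-16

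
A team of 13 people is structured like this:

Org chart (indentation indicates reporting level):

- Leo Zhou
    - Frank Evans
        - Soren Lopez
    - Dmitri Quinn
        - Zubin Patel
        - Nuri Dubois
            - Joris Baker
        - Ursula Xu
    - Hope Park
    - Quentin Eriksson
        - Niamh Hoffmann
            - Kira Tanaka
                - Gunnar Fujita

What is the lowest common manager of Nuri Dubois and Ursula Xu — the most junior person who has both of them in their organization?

Nuri Dubois's chain of managers is Dmitri Quinn, Leo Zhou. Ursula Xu's chain of managers is Dmitri Quinn, Leo Zhou. The first manager that appears in both chains is Dmitri Quinn.

Dmitri Quinn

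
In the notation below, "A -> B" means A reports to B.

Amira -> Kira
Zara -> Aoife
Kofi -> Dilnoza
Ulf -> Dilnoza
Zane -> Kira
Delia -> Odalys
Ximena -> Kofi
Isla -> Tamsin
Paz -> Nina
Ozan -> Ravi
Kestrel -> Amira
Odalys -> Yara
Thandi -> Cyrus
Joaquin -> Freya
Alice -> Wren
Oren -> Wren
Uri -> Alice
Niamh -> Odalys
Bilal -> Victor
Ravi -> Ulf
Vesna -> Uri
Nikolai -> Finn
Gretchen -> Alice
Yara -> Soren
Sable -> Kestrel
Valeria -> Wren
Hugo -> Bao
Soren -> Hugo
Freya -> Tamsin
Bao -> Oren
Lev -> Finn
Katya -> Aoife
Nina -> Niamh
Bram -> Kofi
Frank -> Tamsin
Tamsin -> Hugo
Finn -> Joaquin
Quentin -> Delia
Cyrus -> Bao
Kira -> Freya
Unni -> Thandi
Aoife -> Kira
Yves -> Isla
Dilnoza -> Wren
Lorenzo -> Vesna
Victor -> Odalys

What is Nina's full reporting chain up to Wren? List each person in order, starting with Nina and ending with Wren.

Nina reports to Niamh. Niamh reports to Odalys. Odalys reports to Yara. Yara reports to Soren. Soren reports to Hugo. Hugo reports to Bao. Bao reports to Oren. Oren reports to Wren. Wren is at the top.

Nina -> Niamh -> Odalys -> Yara -> Soren -> Hugo -> Bao -> Oren -> Wren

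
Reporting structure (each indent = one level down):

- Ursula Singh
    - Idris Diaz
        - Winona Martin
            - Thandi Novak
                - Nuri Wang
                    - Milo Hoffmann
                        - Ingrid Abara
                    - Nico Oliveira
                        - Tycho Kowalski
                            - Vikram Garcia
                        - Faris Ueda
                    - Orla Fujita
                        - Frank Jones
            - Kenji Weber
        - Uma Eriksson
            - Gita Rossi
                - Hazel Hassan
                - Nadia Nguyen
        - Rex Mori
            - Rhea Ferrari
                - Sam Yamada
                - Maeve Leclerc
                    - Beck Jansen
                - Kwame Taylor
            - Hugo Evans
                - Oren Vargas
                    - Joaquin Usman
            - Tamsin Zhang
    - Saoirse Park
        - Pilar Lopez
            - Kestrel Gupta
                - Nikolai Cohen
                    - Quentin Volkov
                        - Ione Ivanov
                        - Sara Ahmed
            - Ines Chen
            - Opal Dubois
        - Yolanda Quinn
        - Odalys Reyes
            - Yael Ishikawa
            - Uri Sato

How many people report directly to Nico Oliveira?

2

Nico Oliveira directly manages Tycho Kowalski, Faris Ueda. That is 2 direct reports.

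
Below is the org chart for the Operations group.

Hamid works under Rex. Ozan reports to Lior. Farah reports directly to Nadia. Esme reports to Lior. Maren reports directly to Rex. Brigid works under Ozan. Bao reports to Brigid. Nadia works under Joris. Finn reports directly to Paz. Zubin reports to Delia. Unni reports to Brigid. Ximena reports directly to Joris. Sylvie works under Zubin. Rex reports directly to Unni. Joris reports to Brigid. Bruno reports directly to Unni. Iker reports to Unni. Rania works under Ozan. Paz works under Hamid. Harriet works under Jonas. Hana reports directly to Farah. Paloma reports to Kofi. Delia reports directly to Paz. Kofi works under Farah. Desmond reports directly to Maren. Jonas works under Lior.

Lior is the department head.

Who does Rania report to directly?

Rania reports directly to Ozan.

Ozan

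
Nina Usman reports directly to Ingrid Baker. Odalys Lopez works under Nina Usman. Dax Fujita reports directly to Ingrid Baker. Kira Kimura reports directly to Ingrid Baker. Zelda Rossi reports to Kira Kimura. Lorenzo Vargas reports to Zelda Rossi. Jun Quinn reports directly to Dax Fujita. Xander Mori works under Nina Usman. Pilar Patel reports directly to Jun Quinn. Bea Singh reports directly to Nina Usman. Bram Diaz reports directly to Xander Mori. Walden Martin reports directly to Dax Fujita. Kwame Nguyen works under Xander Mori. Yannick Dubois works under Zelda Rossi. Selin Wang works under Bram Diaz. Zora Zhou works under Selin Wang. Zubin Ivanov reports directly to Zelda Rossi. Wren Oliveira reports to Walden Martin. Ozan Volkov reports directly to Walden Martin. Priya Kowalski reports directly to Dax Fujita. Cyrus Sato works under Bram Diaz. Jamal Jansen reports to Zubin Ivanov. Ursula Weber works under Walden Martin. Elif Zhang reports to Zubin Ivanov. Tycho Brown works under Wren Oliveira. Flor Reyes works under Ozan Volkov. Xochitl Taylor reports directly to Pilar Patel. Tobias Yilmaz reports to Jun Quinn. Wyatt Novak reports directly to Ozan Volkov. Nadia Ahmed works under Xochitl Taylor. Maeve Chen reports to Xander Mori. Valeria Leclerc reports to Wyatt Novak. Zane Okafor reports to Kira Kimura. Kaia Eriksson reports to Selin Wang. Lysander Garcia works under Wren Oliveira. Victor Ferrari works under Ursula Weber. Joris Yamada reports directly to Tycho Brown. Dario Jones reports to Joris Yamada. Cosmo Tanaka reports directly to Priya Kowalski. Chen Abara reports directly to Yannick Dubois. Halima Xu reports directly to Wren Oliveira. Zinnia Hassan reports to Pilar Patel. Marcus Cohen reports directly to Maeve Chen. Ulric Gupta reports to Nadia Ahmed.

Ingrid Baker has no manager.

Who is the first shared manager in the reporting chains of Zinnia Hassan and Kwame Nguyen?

Ingrid Baker

Zinnia Hassan's chain of managers is Pilar Patel, Jun Quinn, Dax Fujita, Ingrid Baker. Kwame Nguyen's chain of managers is Xander Mori, Nina Usman, Ingrid Baker. The first manager that appears in both chains is Ingrid Baker.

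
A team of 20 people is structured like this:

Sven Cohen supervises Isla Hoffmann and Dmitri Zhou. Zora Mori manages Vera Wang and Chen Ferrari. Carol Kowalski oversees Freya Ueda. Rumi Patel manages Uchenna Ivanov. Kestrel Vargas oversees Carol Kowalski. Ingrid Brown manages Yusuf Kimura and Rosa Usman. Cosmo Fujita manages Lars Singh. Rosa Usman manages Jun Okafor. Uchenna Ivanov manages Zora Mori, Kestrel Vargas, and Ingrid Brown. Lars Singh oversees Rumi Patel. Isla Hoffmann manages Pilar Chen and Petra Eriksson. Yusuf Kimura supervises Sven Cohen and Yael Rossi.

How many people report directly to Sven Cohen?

Sven Cohen directly manages Isla Hoffmann, Dmitri Zhou. That is 2 direct reports.

2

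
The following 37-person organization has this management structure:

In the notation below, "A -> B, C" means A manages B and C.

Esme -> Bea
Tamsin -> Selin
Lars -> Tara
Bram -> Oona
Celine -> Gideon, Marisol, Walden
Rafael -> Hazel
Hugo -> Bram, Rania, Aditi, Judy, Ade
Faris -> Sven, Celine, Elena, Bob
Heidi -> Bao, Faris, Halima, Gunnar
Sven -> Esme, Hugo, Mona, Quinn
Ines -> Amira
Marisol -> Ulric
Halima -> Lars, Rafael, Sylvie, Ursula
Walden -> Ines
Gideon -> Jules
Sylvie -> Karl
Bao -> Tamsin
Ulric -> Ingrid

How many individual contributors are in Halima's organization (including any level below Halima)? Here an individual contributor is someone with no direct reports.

4

The people in Halima's organization with no one reporting to them are Ursula, Karl, Hazel, Tara. That is 4.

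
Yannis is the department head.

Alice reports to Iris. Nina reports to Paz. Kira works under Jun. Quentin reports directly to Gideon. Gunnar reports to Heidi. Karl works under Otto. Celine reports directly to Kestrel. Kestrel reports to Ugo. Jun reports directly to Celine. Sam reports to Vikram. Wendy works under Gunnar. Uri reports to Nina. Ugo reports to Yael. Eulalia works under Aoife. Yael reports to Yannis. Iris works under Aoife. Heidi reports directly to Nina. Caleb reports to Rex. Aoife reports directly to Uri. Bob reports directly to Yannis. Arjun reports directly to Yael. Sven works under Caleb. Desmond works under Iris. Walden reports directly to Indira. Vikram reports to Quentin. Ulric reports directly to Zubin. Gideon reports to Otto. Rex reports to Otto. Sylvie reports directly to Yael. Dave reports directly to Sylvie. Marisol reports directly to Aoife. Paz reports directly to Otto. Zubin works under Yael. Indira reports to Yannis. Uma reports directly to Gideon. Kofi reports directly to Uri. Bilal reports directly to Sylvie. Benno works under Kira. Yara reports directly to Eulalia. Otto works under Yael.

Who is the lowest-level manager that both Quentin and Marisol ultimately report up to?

Quentin's chain of managers is Gideon, Otto, Yael, Yannis. Marisol's chain of managers is Aoife, Uri, Nina, Paz, Otto, Yael, Yannis. The first manager that appears in both chains is Otto.

Otto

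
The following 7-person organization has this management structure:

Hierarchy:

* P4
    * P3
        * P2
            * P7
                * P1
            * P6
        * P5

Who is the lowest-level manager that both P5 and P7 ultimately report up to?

P5's chain of managers is P3, P4. P7's chain of managers is P2, P3, P4. The first manager that appears in both chains is P3.

P3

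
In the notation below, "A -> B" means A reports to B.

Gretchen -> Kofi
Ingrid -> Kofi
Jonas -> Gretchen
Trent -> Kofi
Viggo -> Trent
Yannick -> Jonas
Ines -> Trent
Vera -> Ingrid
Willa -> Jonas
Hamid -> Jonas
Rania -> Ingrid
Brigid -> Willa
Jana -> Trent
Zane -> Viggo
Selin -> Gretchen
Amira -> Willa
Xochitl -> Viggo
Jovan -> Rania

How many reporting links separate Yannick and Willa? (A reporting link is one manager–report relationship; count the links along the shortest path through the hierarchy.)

2

Yannick is 1 level below Jonas, and Willa is 1 level below Jonas (their lowest common manager). The shortest path runs up from Yannick to Jonas and back down to Willa: 1 + 1 = 2 links.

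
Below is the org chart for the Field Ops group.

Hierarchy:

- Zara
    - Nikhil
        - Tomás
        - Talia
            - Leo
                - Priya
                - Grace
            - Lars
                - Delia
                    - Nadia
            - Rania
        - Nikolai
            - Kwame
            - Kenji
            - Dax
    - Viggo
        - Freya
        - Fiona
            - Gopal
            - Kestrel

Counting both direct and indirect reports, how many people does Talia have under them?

Talia directly manages Leo, Lars, Rania. Under Leo: Grace, Priya (2). Under Lars: Delia, Nadia (2). Rania has no reports. So Talia's organization is 3 direct reports plus everyone under them: 3 + 3 + 1 = 7.

7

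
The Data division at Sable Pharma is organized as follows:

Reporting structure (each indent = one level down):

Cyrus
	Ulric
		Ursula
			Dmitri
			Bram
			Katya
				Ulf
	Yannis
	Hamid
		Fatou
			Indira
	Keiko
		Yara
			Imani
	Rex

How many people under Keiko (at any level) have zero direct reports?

1

The only person in Keiko's organization with no one reporting to them is Imani. That is 1.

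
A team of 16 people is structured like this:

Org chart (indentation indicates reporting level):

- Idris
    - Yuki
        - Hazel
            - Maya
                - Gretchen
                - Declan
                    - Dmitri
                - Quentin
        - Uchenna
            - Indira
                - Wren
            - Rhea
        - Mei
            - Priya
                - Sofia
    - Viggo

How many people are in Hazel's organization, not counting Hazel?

5

Hazel directly manages Maya. Under Maya: Quentin, Declan, Dmitri, Gretchen (4). That's 5 in total.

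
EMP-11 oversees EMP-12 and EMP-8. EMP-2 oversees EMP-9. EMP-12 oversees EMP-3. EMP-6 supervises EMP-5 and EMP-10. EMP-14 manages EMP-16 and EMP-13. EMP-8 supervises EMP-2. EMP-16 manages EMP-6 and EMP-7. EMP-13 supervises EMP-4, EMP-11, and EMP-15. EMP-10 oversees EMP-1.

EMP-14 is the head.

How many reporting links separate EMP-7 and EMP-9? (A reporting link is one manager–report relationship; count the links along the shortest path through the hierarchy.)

EMP-7 is 2 levels below EMP-14, and EMP-9 is 5 levels below EMP-14 (their lowest common manager). The shortest path runs up from EMP-7 to EMP-14 and back down to EMP-9: 2 + 5 = 7 links.

7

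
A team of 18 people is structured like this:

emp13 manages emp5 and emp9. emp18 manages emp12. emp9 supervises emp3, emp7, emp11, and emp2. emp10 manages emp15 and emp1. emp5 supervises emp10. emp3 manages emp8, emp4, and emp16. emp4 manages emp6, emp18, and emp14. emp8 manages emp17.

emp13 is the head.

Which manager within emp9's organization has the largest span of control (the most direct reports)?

Direct-report counts within emp9's organization: emp9 has 4; emp3 has 3; emp8 has 1; emp4 has 3; emp18 has 1. The largest is 4, held by emp9.

emp9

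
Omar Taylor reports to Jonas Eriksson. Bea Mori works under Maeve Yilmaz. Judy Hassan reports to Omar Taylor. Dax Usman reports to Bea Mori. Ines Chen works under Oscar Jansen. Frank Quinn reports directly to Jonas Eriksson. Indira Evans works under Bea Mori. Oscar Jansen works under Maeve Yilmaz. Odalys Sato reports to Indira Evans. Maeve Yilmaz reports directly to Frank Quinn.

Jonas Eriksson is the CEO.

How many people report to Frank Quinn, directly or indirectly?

Frank Quinn directly manages Maeve Yilmaz. Under Maeve Yilmaz: Oscar Jansen, Ines Chen, Bea Mori, Dax Usman, Indira Evans, Odalys Sato (6). That's 7 in total.

7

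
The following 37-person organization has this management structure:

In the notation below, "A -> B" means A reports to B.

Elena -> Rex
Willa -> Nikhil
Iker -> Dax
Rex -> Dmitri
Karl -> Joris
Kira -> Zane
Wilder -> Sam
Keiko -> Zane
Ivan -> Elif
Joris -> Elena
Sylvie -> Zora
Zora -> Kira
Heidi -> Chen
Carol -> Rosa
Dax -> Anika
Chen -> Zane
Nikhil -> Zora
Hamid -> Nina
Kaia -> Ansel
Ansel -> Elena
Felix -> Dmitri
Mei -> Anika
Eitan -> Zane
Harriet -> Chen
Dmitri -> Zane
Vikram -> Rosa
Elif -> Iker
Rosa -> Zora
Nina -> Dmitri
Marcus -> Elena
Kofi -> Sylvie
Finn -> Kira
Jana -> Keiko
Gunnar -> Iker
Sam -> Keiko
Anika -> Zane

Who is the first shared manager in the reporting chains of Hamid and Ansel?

Dmitri

Hamid's chain of managers is Nina, Dmitri, Zane. Ansel's chain of managers is Elena, Rex, Dmitri, Zane. The first manager that appears in both chains is Dmitri.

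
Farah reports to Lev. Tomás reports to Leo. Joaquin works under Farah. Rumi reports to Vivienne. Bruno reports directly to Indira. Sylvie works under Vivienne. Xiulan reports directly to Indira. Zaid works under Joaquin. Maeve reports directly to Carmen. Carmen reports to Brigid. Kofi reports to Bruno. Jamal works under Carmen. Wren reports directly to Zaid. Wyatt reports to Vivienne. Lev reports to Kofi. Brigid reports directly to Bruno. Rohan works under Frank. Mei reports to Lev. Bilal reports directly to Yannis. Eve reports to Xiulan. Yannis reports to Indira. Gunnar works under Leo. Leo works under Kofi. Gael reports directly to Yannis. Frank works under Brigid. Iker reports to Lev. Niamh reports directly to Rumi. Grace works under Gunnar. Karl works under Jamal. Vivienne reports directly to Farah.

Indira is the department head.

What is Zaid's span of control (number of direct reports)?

Zaid directly manages Wren. That is 1 direct report.

1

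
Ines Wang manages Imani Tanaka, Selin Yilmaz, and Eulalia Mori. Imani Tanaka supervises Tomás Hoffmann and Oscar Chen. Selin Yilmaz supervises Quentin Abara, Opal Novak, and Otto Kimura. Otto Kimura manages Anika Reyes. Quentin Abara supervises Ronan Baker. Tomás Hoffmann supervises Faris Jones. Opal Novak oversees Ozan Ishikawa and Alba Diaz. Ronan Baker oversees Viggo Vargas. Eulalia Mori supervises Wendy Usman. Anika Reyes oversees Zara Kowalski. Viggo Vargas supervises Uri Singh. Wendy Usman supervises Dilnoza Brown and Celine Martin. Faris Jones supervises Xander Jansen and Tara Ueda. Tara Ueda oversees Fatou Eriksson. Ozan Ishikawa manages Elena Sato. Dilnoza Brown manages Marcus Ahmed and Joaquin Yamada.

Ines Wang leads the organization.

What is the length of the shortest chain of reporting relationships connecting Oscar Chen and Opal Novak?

4

Oscar Chen is 2 levels below Ines Wang, and Opal Novak is 2 levels below Ines Wang (their lowest common manager). The shortest path runs up from Oscar Chen to Ines Wang and back down to Opal Novak: 2 + 2 = 4 links.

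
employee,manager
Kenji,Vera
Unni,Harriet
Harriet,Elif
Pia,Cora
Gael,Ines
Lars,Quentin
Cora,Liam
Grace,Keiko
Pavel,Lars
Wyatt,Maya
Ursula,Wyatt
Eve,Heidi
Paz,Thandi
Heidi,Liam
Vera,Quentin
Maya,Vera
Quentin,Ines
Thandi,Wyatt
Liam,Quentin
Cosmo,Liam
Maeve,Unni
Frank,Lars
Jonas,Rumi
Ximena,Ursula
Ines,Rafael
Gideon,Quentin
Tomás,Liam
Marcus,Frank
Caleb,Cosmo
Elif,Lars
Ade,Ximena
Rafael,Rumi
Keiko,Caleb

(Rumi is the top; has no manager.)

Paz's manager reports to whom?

Wyatt

Paz reports to Thandi, and Thandi reports to Wyatt. So Paz's skip-level manager is Wyatt.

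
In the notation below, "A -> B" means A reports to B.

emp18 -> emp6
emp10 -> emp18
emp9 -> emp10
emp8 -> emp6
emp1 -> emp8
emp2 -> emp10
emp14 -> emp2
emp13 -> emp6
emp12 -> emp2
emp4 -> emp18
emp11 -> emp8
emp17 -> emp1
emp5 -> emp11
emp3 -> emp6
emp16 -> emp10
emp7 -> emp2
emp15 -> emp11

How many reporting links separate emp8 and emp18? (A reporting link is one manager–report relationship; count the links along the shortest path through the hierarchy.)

2

emp8 is 1 level below emp6, and emp18 is 1 level below emp6 (their lowest common manager). The shortest path runs up from emp8 to emp6 and back down to emp18: 1 + 1 = 2 links.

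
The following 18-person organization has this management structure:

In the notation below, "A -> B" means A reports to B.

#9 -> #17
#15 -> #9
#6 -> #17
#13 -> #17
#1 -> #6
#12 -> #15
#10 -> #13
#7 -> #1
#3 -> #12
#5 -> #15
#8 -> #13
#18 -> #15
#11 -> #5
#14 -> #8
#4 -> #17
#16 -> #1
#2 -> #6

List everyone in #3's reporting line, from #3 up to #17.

#3 -> #12 -> #15 -> #9 -> #17

#3 reports to #12. #12 reports to #15. #15 reports to #9. #9 reports to #17. #17 is at the top.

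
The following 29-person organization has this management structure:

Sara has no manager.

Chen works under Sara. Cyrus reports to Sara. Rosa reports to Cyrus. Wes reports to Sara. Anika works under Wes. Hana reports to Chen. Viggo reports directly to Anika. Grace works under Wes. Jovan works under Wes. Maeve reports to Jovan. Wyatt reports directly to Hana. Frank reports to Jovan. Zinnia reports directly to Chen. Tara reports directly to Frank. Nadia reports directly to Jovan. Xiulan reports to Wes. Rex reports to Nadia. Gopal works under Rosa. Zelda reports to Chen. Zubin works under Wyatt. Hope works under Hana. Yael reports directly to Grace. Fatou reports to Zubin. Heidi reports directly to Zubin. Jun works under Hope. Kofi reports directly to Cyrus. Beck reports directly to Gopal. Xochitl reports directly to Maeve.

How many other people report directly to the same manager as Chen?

Chen reports to Sara. Sara's other direct reports are Cyrus, Wes — 2 peers.

2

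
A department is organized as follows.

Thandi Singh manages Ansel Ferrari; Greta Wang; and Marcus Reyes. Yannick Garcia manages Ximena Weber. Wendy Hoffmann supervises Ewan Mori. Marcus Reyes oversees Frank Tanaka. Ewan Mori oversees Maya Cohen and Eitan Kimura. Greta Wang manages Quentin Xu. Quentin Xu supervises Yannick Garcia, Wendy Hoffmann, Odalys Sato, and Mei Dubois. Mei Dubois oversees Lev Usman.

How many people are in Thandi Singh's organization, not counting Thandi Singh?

14

Thandi Singh directly manages Marcus Reyes, Greta Wang, Ansel Ferrari. Under Marcus Reyes: Frank Tanaka (1). Under Greta Wang: Quentin Xu, Yannick Garcia, Ximena Weber, Wendy Hoffmann, Ewan Mori, Eitan Kimura, Maya Cohen, Mei Dubois, Lev Usman, Odalys Sato (10). Ansel Ferrari has no reports. So Thandi Singh's organization is 3 direct reports plus everyone under them: 2 + 11 + 1 = 14.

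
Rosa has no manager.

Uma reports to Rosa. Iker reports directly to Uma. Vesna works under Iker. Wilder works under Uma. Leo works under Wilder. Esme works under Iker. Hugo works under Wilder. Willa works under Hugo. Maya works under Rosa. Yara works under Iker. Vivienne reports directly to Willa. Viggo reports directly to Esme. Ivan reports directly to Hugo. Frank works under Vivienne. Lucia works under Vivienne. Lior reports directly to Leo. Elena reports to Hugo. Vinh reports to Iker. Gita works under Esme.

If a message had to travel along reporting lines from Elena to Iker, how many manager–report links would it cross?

4

Elena is 3 levels below Uma, and Iker is 1 level below Uma (their lowest common manager). The shortest path runs up from Elena to Uma and back down to Iker: 3 + 1 = 4 links.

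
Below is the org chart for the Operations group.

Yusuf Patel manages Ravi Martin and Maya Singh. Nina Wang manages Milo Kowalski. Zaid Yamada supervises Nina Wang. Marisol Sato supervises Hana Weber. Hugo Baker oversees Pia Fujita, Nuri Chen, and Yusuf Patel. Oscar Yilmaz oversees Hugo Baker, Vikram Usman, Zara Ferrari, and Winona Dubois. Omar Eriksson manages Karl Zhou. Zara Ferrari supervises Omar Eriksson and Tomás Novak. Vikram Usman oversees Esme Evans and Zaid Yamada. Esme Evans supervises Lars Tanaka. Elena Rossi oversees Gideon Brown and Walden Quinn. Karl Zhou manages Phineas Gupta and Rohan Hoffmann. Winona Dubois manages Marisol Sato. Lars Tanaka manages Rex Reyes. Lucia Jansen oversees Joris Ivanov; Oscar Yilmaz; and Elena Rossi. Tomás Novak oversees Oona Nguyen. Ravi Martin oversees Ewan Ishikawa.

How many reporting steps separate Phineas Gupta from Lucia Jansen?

Chain from Phineas Gupta up to Lucia Jansen: Phineas Gupta → Karl Zhou → Omar Eriksson → Zara Ferrari → Oscar Yilmaz → Lucia Jansen. That is 5 steps up, so Phineas Gupta is 5 levels below Lucia Jansen.

5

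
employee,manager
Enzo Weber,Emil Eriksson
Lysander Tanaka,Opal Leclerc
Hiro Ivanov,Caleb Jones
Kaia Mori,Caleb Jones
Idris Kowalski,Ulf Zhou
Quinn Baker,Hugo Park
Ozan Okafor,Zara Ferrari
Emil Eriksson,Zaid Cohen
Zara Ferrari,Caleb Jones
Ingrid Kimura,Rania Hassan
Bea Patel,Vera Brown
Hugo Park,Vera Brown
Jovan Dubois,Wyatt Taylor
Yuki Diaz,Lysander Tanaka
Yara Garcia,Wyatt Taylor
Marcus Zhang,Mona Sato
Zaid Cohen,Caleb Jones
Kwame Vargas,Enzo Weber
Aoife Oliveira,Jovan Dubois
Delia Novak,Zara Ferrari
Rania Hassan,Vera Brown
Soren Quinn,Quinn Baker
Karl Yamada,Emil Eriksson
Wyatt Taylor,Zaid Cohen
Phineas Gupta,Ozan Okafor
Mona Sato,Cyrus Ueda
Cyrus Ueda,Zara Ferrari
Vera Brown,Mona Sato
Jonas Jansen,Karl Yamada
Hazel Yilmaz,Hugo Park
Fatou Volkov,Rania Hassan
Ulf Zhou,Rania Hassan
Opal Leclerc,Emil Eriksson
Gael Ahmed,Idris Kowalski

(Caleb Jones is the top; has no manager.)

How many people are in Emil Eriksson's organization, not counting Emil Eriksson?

Emil Eriksson directly manages Opal Leclerc, Enzo Weber, Karl Yamada. Under Opal Leclerc: Lysander Tanaka, Yuki Diaz (2). Under Enzo Weber: Kwame Vargas (1). Under Karl Yamada: Jonas Jansen (1). So Emil Eriksson's organization is 3 direct reports plus everyone under them: 3 + 2 + 2 = 7.

7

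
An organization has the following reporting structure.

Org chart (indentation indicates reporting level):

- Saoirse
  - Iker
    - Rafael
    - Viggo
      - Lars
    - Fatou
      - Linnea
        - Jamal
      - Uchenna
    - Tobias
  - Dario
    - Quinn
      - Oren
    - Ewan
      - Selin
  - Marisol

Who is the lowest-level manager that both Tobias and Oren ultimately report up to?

Tobias's chain of managers is Iker, Saoirse. Oren's chain of managers is Quinn, Dario, Saoirse. The first manager that appears in both chains is Saoirse.

Saoirse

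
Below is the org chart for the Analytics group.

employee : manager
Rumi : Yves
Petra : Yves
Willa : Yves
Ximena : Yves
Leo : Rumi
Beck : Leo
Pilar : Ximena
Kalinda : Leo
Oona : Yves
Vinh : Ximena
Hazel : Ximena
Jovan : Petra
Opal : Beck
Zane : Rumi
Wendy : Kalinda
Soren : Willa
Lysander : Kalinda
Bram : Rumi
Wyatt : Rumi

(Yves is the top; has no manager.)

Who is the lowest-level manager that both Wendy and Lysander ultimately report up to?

Wendy's chain of managers is Kalinda, Leo, Rumi, Yves. Lysander's chain of managers is Kalinda, Leo, Rumi, Yves. The first manager that appears in both chains is Kalinda.

Kalinda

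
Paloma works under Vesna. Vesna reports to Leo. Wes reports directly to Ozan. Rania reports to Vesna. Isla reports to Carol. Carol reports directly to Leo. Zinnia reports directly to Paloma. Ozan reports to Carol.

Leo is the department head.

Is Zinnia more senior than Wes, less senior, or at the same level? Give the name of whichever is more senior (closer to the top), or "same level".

Both Zinnia and Wes are 3 levels below Leo.

same level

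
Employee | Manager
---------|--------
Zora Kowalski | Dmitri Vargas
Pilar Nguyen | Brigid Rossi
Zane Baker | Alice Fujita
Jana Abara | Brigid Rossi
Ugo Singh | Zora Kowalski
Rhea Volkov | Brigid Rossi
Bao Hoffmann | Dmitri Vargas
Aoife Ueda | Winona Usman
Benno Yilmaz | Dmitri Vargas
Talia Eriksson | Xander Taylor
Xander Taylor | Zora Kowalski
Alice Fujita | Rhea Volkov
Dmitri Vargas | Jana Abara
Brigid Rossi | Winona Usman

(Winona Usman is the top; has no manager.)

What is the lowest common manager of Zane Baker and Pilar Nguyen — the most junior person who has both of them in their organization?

Brigid Rossi

Zane Baker's chain of managers is Alice Fujita, Rhea Volkov, Brigid Rossi, Winona Usman. Pilar Nguyen's chain of managers is Brigid Rossi, Winona Usman. The first manager that appears in both chains is Brigid Rossi.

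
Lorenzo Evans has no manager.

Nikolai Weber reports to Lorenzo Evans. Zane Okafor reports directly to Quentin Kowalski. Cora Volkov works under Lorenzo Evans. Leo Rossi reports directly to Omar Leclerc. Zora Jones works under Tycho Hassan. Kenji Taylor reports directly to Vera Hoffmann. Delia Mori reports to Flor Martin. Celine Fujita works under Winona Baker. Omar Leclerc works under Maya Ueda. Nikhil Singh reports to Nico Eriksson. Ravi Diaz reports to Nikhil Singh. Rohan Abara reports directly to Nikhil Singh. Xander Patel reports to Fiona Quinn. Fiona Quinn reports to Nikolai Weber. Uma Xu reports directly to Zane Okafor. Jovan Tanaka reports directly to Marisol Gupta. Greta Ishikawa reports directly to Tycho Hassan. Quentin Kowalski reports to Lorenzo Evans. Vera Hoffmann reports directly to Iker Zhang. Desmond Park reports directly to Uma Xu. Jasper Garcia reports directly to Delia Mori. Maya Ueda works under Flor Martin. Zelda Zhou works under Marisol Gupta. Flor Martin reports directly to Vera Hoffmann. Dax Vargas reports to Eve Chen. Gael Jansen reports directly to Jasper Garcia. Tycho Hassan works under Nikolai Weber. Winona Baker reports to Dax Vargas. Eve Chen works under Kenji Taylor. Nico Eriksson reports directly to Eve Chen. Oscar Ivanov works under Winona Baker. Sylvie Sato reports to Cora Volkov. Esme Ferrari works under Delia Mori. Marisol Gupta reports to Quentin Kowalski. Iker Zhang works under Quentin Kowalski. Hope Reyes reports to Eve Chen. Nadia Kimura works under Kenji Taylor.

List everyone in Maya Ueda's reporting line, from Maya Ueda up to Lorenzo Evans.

Maya Ueda -> Flor Martin -> Vera Hoffmann -> Iker Zhang -> Quentin Kowalski -> Lorenzo Evans

Maya Ueda reports to Flor Martin. Flor Martin reports to Vera Hoffmann. Vera Hoffmann reports to Iker Zhang. Iker Zhang reports to Quentin Kowalski. Quentin Kowalski reports to Lorenzo Evans. Lorenzo Evans is at the top.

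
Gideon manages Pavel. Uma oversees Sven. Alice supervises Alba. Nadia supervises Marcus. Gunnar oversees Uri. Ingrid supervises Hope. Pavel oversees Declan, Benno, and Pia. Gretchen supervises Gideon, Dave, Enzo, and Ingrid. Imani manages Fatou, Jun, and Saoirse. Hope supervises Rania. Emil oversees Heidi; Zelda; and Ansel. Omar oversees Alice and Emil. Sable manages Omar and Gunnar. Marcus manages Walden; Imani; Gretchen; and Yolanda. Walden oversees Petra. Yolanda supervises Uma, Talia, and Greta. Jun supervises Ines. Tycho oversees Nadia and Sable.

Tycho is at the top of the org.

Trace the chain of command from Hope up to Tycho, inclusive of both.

Hope -> Ingrid -> Gretchen -> Marcus -> Nadia -> Tycho

Hope reports to Ingrid. Ingrid reports to Gretchen. Gretchen reports to Marcus. Marcus reports to Nadia. Nadia reports to Tycho. Tycho is at the top.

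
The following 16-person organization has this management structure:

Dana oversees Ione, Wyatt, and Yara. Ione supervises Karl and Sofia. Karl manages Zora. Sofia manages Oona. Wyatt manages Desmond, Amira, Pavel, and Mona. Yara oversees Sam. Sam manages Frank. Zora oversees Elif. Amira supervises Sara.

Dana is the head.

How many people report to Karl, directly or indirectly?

Karl directly manages Zora. Under Zora: Elif (1). That's 2 in total.

2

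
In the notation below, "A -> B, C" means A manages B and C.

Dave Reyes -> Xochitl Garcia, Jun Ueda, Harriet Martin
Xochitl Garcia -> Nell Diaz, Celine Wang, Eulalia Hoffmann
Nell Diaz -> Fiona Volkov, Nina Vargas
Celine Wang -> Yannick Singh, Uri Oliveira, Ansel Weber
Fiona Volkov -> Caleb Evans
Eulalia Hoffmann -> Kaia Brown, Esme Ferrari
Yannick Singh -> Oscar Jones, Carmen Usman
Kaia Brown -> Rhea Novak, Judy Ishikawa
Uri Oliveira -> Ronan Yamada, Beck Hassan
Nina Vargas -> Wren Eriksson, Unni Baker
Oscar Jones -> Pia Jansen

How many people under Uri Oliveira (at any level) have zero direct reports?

2

The people in Uri Oliveira's organization with no one reporting to them are Beck Hassan, Ronan Yamada. That is 2.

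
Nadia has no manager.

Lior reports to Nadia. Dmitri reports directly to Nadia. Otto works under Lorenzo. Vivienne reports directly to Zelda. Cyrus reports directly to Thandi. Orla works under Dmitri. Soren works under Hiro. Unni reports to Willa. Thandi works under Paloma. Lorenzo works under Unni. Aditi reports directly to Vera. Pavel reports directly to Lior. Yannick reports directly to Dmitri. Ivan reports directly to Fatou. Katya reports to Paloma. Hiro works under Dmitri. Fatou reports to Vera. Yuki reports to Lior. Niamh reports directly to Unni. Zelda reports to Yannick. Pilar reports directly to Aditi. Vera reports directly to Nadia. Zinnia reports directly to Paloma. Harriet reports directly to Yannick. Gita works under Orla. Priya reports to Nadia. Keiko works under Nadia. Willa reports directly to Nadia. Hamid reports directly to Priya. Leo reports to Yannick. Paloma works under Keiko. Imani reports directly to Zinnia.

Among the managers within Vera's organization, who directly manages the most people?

Vera

Direct-report counts within Vera's organization: Vera has 2; Fatou has 1; Aditi has 1. The largest is 2, held by Vera.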